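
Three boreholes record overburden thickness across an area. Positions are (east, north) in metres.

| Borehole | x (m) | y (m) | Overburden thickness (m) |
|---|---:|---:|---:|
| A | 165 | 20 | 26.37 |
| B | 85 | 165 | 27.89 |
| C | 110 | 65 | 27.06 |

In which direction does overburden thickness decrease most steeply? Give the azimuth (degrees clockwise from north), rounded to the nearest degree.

132°

Differences from A: to B (Δx, Δy, Δh) = (-80, 145, +1.52); to C = (-55, 45, +0.69).
Determinant of the coordinate differences = (-80)·45 − (-55)·145 = 4375.
∂d/∂x = [(+1.52)·45 − (+0.69)·145] / 4375 = -0.007234
∂d/∂y = [(-80)·(+0.69) − (-55)·(+1.52)] / 4375 = +0.006491
Steepest decrease is along −∇f: components (+0.007234 E, -0.006491 N).
Azimuth = atan2(+0.007234, -0.006491) = 131.9° ≈ 132°.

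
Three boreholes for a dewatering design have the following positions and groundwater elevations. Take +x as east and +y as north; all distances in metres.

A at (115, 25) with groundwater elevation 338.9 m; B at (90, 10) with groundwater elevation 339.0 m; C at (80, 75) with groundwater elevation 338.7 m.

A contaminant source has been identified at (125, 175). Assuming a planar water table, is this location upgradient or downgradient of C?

downgradient

Taking A as reference: B−A = (-25, -15, +0.1); C−A = (-35, 50, -0.2).
Solve a·Δx + b·Δy = Δh: det = (-25)·50 − (-35)·(-15) = -1775.
∂h/∂x = [(+0.1)·50 − (-0.2)·(-15)] / -1775 = -0.001127
∂h/∂y = [(-25)·(-0.2) − (-35)·(+0.1)] / -1775 = -0.004789
Head at (125, 175) = 338.9 + (-0.001127)·(10) + (-0.004789)·(150) = 338.17 m.
That is lower than the 338.7 m at C, so the point is downgradient.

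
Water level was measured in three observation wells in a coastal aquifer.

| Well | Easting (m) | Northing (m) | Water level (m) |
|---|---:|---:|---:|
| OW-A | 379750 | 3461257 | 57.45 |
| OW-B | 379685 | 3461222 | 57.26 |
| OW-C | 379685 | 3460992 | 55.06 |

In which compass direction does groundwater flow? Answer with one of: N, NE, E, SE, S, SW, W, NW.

S

Taking OW-A as reference: OW-B−OW-A = (-65, -35, -0.19); OW-C−OW-A = (-65, -265, -2.39).
Determinant of the coordinate differences = (-65)·(-265) − (-65)·(-35) = 14950.
∂h/∂x = [(-0.19)·(-265) − (-2.39)·(-35)] / 14950 = -0.002227
∂h/∂y = [(-65)·(-2.39) − (-65)·(-0.19)] / 14950 = +0.009565
Flow = −∇h = (+0.002227 east, -0.009565 north), which points south.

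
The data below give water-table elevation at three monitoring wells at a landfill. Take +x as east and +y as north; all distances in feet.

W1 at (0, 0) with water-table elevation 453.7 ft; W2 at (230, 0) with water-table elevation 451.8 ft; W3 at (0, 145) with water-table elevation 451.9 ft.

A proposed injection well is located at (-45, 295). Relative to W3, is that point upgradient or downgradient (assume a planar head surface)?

downgradient

∂h/∂x = (451.8 − 453.7) / (230 − 0) = -0.008261
∂h/∂y = (451.9 − 453.7) / (145 − 0) = -0.01241
Head at (-45, 295) = 453.7 + (-0.008261)·(-45) + (-0.01241)·(295) = 450.41 ft.
That is lower than the 451.9 ft at W3, so the point is downgradient.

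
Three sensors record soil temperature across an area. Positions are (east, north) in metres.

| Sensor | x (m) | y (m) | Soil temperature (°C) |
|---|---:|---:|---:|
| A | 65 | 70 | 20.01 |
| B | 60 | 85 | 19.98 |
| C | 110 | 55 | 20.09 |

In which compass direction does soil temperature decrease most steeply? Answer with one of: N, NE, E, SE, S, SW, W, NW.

NW

Differences from A: to B (Δx, Δy, Δh) = (-5, 15, -0.03); to C = (45, -15, +0.08).
Determinant of the coordinate differences = (-5)·(-15) − 45·15 = -600.
∂T/∂x = [(-0.03)·(-15) − (+0.08)·15] / -600 = +0.001250
∂T/∂y = [(-5)·(+0.08) − 45·(-0.03)] / -600 = -0.001583
Steepest decrease is along −∇f = (-0.001250 E, +0.001583 N) → northwest.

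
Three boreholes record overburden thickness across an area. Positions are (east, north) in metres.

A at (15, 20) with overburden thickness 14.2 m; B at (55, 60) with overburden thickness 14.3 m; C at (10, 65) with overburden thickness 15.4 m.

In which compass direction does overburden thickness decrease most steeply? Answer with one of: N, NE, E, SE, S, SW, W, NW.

SE

With d = a·x + b·y + c and A as origin, the differences give:
  40·a + 40·b = +0.1
  (-5)·a + 45·b = +1.2
Eliminate b (×45 and ×40, subtract): 2000·a = -43.50 → a = ∂d/∂x = -0.02175
Back-substitute: b = ∂d/∂y = +0.02425.
Steepest decrease is along −∇f = (+0.02175 E, -0.02425 N) → southeast.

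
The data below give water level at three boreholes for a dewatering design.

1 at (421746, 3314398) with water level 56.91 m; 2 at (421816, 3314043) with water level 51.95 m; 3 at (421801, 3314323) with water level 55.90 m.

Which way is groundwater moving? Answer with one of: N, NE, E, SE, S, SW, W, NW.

With h = a·x + b·y + c and 1 as origin, the differences give:
  70·a + (-355)·b = -4.96
  55·a + (-75)·b = -1.01
Eliminate b (×(-75) and ×(-355), subtract): 14275·a = 13.450 → a = ∂h/∂x = +0.0009422
Back-substitute: b = ∂h/∂y = +0.01416.
Flow = −∇h = (-0.0009422 east, -0.01416 north), which points south.

S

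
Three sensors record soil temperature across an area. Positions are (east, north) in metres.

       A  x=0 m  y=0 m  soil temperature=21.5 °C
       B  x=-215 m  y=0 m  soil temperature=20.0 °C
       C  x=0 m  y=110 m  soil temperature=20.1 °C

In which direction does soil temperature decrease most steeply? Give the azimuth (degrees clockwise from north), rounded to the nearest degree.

∂T/∂x = (20.0 − 21.5) / (-215 − 0) = +0.006977
∂T/∂y = (20.1 − 21.5) / (110 − 0) = -0.01273
Steepest decrease is along −∇f: components (-0.006977 E, +0.01273 N).
Azimuth = atan2(-0.006977, +0.01273) = 331.3° ≈ 331°.

331°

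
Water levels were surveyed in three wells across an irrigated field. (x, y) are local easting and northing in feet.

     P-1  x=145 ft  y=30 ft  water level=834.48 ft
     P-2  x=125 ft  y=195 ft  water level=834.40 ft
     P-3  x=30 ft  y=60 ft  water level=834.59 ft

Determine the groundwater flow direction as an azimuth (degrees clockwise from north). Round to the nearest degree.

061°

With h = a·x + b·y + c and P-1 as origin, the differences give:
  (-20)·a + 165·b = -0.08
  (-115)·a + 30·b = +0.11
Eliminate b (×30 and ×165, subtract): 18375·a = -20.550 → a = ∂h/∂x = -0.001118
Back-substitute: b = ∂h/∂y = -0.0006204.
Flow direction (−∇h) has components (+0.001118 E, +0.0006204 N).
Azimuth = atan2(E, N) = atan2(+0.001118, +0.0006204) = 61.0° ≈ 061°.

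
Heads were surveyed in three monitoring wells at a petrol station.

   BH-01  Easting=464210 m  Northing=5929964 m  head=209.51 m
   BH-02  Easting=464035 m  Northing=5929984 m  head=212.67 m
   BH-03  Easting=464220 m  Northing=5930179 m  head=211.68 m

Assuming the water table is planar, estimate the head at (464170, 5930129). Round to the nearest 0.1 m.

212.0 m

Taking BH-01 as reference: BH-02−BH-01 = (-175, 20, +3.16); BH-03−BH-01 = (10, 215, +2.17).
Determinant of the coordinate differences = (-175)·215 − 10·20 = -37825.
∂h/∂x = [(+3.16)·215 − (+2.17)·20] / -37825 = -0.01681
∂h/∂y = [(-175)·(+2.17) − 10·(+3.16)] / -37825 = +0.01088
h(464170, 5930129) = 209.51 + (-0.01681)·(-40) + (+0.01088)·(165) = 209.51 +0.673 +1.794 = 211.977 m.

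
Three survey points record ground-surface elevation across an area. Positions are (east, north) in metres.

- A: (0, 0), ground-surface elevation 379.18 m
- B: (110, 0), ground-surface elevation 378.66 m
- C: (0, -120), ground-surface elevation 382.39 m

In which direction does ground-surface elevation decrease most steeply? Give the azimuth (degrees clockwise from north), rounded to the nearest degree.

010°

∂z/∂x = (378.66 − 379.18) / (110 − 0) = -0.004727
∂z/∂y = (382.39 − 379.18) / (-120 − 0) = -0.02675
Steepest decrease is along −∇f: components (+0.004727 E, +0.02675 N).
Azimuth = atan2(+0.004727, +0.02675) = 10.0° ≈ 010°.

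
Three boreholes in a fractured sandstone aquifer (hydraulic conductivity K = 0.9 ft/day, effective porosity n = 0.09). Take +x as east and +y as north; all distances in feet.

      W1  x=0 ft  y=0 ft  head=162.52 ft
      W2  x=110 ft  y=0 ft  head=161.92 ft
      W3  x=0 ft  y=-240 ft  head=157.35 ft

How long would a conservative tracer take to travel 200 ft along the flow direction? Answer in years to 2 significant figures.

∂h/∂x = (161.92 − 162.52) / (110 − 0) = -0.005455
∂h/∂y = (157.35 − 162.52) / (-240 − 0) = +0.02154
|∇h| = √(-0.005455² + 0.02154²) = 0.02222
Seepage velocity v = K·i/n = 0.9 × 0.02222 / 0.09 = 0.2222 ft/day.
t = 200 / 0.2222 = 900.1 days = 2.46 years.

2.5 years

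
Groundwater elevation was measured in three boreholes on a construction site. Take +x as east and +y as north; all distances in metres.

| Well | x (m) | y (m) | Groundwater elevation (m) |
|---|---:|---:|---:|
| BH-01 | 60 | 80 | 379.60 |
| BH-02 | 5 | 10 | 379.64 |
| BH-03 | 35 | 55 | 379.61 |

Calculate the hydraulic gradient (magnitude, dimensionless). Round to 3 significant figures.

0.00144

Three-point gradient (reference BH-01): Δ to BH-02 = (-55, -70, +0.04), Δ to BH-03 = (-25, -25, +0.01).
∂h/∂x = +0.0008000, ∂h/∂y = -0.001200 (det = -375).
|∇h| = √(0.0008000² + -0.001200²) = 0.001442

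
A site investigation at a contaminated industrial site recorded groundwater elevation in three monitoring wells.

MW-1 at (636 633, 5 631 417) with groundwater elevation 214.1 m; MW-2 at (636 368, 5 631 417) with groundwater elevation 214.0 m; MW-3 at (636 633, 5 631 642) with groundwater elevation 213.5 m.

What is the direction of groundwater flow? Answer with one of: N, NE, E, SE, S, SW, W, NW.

∂h/∂x = (214.0 − 214.1) / (636368 − 636633) = +0.0003774
∂h/∂y = (213.5 − 214.1) / (5631642 − 5631417) = -0.002667
Flow = −∇h = (-0.0003774 east, +0.002667 north), which points north.

N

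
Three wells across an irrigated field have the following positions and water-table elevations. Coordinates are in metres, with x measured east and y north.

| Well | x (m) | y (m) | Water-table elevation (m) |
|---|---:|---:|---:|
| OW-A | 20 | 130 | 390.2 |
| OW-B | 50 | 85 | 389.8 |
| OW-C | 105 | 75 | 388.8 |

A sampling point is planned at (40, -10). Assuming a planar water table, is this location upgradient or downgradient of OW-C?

upgradient

With h = a·x + b·y + c and OW-A as origin, the differences give:
  30·a + (-45)·b = -0.4
  85·a + (-55)·b = -1.4
Eliminate b (×(-55) and ×(-45), subtract): 2175·a = -41.00 → a = ∂h/∂x = -0.01885
Back-substitute: b = ∂h/∂y = -0.003678.
Head at (40, -10) = 390.2 + (-0.01885)·(20) + (-0.003678)·(-140) = 390.34 m.
That is higher than the 388.8 m at OW-C, so the point is upgradient.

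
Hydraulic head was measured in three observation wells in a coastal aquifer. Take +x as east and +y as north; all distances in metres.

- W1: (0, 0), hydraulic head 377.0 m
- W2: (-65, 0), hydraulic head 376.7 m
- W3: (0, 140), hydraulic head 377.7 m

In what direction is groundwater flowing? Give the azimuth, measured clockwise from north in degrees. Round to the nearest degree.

∂h/∂x = (376.7 − 377.0) / (-65 − 0) = +0.004615
∂h/∂y = (377.7 − 377.0) / (140 − 0) = +0.005000
Flow direction (−∇h) has components (-0.004615 E, -0.005000 N).
Azimuth = atan2(E, N) = atan2(-0.004615, -0.005000) = 222.7° ≈ 223°.

223°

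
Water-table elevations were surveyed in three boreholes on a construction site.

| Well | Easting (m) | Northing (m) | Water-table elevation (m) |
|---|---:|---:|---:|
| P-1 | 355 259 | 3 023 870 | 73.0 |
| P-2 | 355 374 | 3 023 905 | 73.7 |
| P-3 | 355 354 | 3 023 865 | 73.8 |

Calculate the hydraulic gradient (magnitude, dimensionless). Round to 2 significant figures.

With h = a·x + b·y + c and P-1 as origin, the differences give:
  115·a + 35·b = +0.7
  95·a + (-5)·b = +0.8
Eliminate b (×(-5) and ×35, subtract): -3900·a = -31.50 → a = ∂h/∂x = +0.008077
Back-substitute: b = ∂h/∂y = -0.006538.
|∇h| = √(0.008077² + -0.006538²) = 0.01039

0.010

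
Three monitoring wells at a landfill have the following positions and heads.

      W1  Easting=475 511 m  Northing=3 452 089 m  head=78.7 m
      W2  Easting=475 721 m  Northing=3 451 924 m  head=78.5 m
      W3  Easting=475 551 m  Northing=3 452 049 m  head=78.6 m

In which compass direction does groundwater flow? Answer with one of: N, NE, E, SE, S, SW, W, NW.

Taking W1 as reference: W2−W1 = (210, -165, -0.2); W3−W1 = (40, -40, -0.1).
Solve a·Δx + b·Δy = Δh: det = 210·(-40) − 40·(-165) = -1800.
∂h/∂x = [(-0.2)·(-40) − (-0.1)·(-165)] / -1800 = +0.004722
∂h/∂y = [210·(-0.1) − 40·(-0.2)] / -1800 = +0.007222
Flow = −∇h = (-0.004722 east, -0.007222 north), which points southwest.

SW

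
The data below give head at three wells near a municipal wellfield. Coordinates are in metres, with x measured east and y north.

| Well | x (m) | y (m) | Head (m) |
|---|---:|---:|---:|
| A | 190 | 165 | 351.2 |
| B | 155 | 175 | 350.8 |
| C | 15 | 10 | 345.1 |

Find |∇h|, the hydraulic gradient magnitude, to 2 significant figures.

Taking A as reference: B−A = (-35, 10, -0.4); C−A = (-175, -155, -6.1).
Solve a·Δx + b·Δy = Δh: det = (-35)·(-155) − (-175)·10 = 7175.
∂h/∂x = [(-0.4)·(-155) − (-6.1)·10] / 7175 = +0.01714
∂h/∂y = [(-35)·(-6.1) − (-175)·(-0.4)] / 7175 = +0.02000
|∇h| = √(0.01714² + 0.02000²) = 0.02634

0.026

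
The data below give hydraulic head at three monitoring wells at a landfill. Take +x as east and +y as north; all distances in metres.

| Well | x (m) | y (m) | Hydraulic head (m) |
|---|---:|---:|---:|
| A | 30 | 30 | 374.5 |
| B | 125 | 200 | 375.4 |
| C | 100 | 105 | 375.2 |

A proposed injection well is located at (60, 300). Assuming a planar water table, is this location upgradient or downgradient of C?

downgradient

Differences from A: to B (Δx, Δy, Δh) = (95, 170, +0.9); to C = (70, 75, +0.7).
Solve a·Δx + b·Δy = Δh: det = 95·75 − 70·170 = -4775.
∂h/∂x = [(+0.9)·75 − (+0.7)·170] / -4775 = +0.01079
∂h/∂y = [95·(+0.7) − 70·(+0.9)] / -4775 = -0.0007330
Head at (60, 300) = 374.5 + (+0.01079)·(30) + (-0.0007330)·(270) = 374.63 m.
That is lower than the 375.2 m at C, so the point is downgradient.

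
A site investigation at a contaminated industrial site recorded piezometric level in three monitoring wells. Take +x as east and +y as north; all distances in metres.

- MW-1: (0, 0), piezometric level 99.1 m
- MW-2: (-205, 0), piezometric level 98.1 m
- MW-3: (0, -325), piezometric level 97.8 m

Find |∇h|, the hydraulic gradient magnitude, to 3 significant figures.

∂h/∂x = (98.1 − 99.1) / (-205 − 0) = +0.004878
∂h/∂y = (97.8 − 99.1) / (-325 − 0) = +0.004000
|∇h| = √(0.004878² + 0.004000²) = 0.006308

0.00631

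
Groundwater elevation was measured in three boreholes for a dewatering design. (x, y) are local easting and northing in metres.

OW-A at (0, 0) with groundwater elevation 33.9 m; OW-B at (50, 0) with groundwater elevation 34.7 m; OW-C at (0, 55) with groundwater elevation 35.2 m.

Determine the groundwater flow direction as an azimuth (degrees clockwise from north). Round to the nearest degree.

∂h/∂x = (34.7 − 33.9) / (50 − 0) = +0.01600
∂h/∂y = (35.2 − 33.9) / (55 − 0) = +0.02364
Flow direction (−∇h) has components (-0.01600 E, -0.02364 N).
Azimuth = atan2(E, N) = atan2(-0.01600, -0.02364) = 214.1° ≈ 214°.

214°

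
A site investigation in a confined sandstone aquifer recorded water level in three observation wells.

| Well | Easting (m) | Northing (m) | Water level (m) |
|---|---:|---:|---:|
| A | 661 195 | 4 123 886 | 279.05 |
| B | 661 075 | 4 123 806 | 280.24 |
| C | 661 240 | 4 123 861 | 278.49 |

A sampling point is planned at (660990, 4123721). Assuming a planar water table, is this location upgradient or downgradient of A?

upgradient

Taking A as reference: B−A = (-120, -80, +1.19); C−A = (45, -25, -0.56).
Determinant of the coordinate differences = (-120)·(-25) − 45·(-80) = 6600.
∂h/∂x = [(+1.19)·(-25) − (-0.56)·(-80)] / 6600 = -0.01130
∂h/∂y = [(-120)·(-0.56) − 45·(+1.19)] / 6600 = +0.002068
Head at (660990, 4123721) = 279.05 + (-0.01130)·(-205) + (+0.002068)·(-165) = 281.02 m.
That is higher than the 279.05 m at A, so the point is upgradient.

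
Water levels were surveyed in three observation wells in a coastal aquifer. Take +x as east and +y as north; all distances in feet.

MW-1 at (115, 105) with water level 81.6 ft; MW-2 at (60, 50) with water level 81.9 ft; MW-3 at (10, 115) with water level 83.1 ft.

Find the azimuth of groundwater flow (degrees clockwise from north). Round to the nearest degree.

121°

Taking MW-1 as reference: MW-2−MW-1 = (-55, -55, +0.3); MW-3−MW-1 = (-105, 10, +1.5).
Determinant of the coordinate differences = (-55)·10 − (-105)·(-55) = -6325.
∂h/∂x = [(+0.3)·10 − (+1.5)·(-55)] / -6325 = -0.01352
∂h/∂y = [(-55)·(+1.5) − (-105)·(+0.3)] / -6325 = +0.008063
Flow direction (−∇h) has components (+0.01352 E, -0.008063 N).
Azimuth = atan2(E, N) = atan2(+0.01352, -0.008063) = 120.8° ≈ 121°.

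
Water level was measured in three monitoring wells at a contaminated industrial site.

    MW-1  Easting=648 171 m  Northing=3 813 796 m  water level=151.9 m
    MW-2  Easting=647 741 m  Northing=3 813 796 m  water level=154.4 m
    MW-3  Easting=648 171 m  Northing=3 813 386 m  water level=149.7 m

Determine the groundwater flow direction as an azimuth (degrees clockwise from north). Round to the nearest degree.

133°

∂h/∂x = (154.4 − 151.9) / (647741 − 648171) = -0.005814
∂h/∂y = (149.7 − 151.9) / (3813386 − 3813796) = +0.005366
Flow direction (−∇h) has components (+0.005814 E, -0.005366 N).
Azimuth = atan2(E, N) = atan2(+0.005814, -0.005366) = 132.7° ≈ 133°.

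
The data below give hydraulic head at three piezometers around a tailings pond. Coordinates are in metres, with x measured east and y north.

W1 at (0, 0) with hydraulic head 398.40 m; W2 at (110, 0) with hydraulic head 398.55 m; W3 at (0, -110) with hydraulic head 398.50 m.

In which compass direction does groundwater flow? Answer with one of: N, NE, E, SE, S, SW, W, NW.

∂h/∂x = (398.55 − 398.40) / (110 − 0) = +0.001364
∂h/∂y = (398.50 − 398.40) / (-110 − 0) = -0.0009091
Flow = −∇h = (-0.001364 east, +0.0009091 north), which points northwest.

NW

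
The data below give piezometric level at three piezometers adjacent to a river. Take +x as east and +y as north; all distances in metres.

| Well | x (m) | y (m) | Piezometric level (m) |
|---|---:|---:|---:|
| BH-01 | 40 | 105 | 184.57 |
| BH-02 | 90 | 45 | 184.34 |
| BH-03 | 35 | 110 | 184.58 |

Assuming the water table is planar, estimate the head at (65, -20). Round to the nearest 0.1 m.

183.2 m

Taking BH-01 as reference: BH-02−BH-01 = (50, -60, -0.23); BH-03−BH-01 = (-5, 5, +0.01).
Determinant of the coordinate differences = 50·5 − (-5)·(-60) = -50.
∂h/∂x = [(-0.23)·5 − (+0.01)·(-60)] / -50 = +0.01100
∂h/∂y = [50·(+0.01) − (-5)·(-0.23)] / -50 = +0.01300
h(65, -20) = 184.57 + (+0.01100)·(25) + (+0.01300)·(-125) = 184.57 +0.275 -1.625 = 183.220 m.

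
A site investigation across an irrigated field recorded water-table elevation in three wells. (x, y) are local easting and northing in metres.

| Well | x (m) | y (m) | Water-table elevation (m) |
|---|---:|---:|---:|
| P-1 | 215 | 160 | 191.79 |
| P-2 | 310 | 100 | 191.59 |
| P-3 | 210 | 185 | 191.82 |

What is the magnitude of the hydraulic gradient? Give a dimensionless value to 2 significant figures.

With h = a·x + b·y + c and P-1 as origin, the differences give:
  95·a + (-60)·b = -0.20
  (-5)·a + 25·b = +0.03
Eliminate b (×25 and ×(-60), subtract): 2075·a = -3.200 → a = ∂h/∂x = -0.001542
Back-substitute: b = ∂h/∂y = +0.0008916.
|∇h| = √(-0.001542² + 0.0008916²) = 0.001781

0.0018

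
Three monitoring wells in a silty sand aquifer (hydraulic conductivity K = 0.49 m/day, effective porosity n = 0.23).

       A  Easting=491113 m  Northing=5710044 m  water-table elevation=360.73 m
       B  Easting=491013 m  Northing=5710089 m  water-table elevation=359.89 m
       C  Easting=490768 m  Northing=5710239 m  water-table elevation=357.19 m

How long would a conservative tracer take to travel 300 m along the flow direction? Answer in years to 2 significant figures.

With h = a·x + b·y + c and A as origin, the differences give:
  (-100)·a + 45·b = -0.84
  (-345)·a + 195·b = -3.54
Eliminate b (×195 and ×45, subtract): -3975·a = -4.500 → a = ∂h/∂x = +0.001132
Back-substitute: b = ∂h/∂y = -0.01615.
|∇h| = √(0.001132² + -0.01615²) = 0.01619
Seepage velocity v = K·i/n = 0.49 × 0.01619 / 0.23 = 0.03449 m/day.
t = 300 / 0.03449 = 8698 days = 23.8 years.

24 years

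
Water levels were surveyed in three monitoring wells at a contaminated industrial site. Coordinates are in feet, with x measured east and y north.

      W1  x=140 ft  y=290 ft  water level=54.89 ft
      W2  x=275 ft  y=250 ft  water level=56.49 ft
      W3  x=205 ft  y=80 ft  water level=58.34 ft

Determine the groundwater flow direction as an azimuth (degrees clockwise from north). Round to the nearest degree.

331°

Taking W1 as reference: W2−W1 = (135, -40, +1.60); W3−W1 = (65, -210, +3.45).
Determinant of the coordinate differences = 135·(-210) − 65·(-40) = -25750.
∂h/∂x = [(+1.60)·(-210) − (+3.45)·(-40)] / -25750 = +0.007689
∂h/∂y = [135·(+3.45) − 65·(+1.60)] / -25750 = -0.01405
Flow direction (−∇h) has components (-0.007689 E, +0.01405 N).
Azimuth = atan2(E, N) = atan2(-0.007689, +0.01405) = 331.3° ≈ 331°.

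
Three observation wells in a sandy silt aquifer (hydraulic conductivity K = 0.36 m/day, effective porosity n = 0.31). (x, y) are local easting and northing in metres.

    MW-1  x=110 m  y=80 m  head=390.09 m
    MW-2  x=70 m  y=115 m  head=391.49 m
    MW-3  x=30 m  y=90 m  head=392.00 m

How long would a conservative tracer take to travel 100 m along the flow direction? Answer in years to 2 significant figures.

Taking MW-1 as reference: MW-2−MW-1 = (-40, 35, +1.40); MW-3−MW-1 = (-80, 10, +1.91).
Determinant of the coordinate differences = (-40)·10 − (-80)·35 = 2400.
∂h/∂x = [(+1.40)·10 − (+1.91)·35] / 2400 = -0.02202
∂h/∂y = [(-40)·(+1.91) − (-80)·(+1.40)] / 2400 = +0.01483
|∇h| = √(-0.02202² + 0.01483²) = 0.02655
Seepage velocity v = K·i/n = 0.36 × 0.02655 / 0.31 = 0.03083 m/day.
t = 100 / 0.03083 = 3244 days = 8.88 years.

8.9 years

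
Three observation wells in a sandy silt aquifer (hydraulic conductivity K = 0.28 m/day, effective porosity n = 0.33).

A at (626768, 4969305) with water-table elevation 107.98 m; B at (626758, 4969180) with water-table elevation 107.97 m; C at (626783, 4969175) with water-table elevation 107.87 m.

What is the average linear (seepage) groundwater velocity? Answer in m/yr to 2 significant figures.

Taking A as reference: B−A = (-10, -125, -0.01); C−A = (15, -130, -0.11).
Solve a·Δx + b·Δy = Δh: det = (-10)·(-130) − 15·(-125) = 3175.
∂h/∂x = [(-0.01)·(-130) − (-0.11)·(-125)] / 3175 = -0.003921
∂h/∂y = [(-10)·(-0.11) − 15·(-0.01)] / 3175 = +0.0003937
|∇h| = √(-0.003921² + 0.0003937²) = 0.003941
Seepage velocity v = K·i/n = 0.28 × 0.003941 / 0.33 = 0.003344 m/day = 1.221 m/yr.

1.2 m/yr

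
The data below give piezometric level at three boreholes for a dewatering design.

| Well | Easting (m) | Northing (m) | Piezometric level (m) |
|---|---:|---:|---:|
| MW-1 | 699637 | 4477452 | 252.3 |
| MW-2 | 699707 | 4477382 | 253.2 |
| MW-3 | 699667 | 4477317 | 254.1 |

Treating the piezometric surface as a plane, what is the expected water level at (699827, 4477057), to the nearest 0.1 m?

257.5 m

Three-point gradient (reference MW-1): Δ to MW-2 = (70, -70, +0.9), Δ to MW-3 = (30, -135, +1.8).
∂h/∂x = -0.0006122, ∂h/∂y = -0.01347 (det = -7350).
h(699827, 4477057) = 252.3 + (-0.0006122)·(190) + (-0.01347)·(-395) = 252.3 -0.116 +5.320 = 257.504 m.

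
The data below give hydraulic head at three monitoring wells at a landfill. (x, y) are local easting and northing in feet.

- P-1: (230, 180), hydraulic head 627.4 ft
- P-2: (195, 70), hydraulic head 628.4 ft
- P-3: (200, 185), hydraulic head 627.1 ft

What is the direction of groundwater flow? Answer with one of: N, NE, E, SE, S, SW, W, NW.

NW

Differences from P-1: to P-2 (Δx, Δy, Δh) = (-35, -110, +1.0); to P-3 = (-30, 5, -0.3).
Solve a·Δx + b·Δy = Δh: det = (-35)·5 − (-30)·(-110) = -3475.
∂h/∂x = [(+1.0)·5 − (-0.3)·(-110)] / -3475 = +0.008058
∂h/∂y = [(-35)·(-0.3) − (-30)·(+1.0)] / -3475 = -0.01165
Flow = −∇h = (-0.008058 east, +0.01165 north), which points northwest.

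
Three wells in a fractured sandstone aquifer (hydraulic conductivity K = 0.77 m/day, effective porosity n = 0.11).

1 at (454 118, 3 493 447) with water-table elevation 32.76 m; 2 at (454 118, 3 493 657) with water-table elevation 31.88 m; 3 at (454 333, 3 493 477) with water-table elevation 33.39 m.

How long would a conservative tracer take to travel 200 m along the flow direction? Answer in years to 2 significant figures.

Differences from 1: to 2 (Δx, Δy, Δh) = (0, 210, -0.88); to 3 = (215, 30, +0.63).
Determinant of the coordinate differences = 0·30 − 215·210 = -45150.
∂h/∂x = [(-0.88)·30 − (+0.63)·210] / -45150 = +0.003515
∂h/∂y = [0·(+0.63) − 215·(-0.88)] / -45150 = -0.004190
|∇h| = √(0.003515² + -0.004190²) = 0.005469
Seepage velocity v = K·i/n = 0.77 × 0.005469 / 0.11 = 0.03828 m/day.
t = 200 / 0.03828 = 5225 days = 14.3 years.

14 years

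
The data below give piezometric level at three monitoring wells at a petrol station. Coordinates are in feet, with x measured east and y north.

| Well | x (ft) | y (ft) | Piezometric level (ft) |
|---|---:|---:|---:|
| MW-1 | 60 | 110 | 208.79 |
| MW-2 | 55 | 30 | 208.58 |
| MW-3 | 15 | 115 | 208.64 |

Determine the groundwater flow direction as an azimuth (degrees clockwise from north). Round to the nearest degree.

236°

Differences from MW-1: to MW-2 (Δx, Δy, Δh) = (-5, -80, -0.21); to MW-3 = (-45, 5, -0.15).
Determinant of the coordinate differences = (-5)·5 − (-45)·(-80) = -3625.
∂h/∂x = [(-0.21)·5 − (-0.15)·(-80)] / -3625 = +0.003600
∂h/∂y = [(-5)·(-0.15) − (-45)·(-0.21)] / -3625 = +0.002400
Flow direction (−∇h) has components (-0.003600 E, -0.002400 N).
Azimuth = atan2(E, N) = atan2(-0.003600, -0.002400) = 236.3° ≈ 236°.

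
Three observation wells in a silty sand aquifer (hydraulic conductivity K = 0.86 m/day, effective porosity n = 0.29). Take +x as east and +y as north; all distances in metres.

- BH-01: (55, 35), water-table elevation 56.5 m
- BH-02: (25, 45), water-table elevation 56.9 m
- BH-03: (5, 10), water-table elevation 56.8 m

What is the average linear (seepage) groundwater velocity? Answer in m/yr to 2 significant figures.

15 m/yr

Differences from BH-01: to BH-02 (Δx, Δy, Δh) = (-30, 10, +0.4); to BH-03 = (-50, -25, +0.3).
Solve a·Δx + b·Δy = Δh: det = (-30)·(-25) − (-50)·10 = 1250.
∂h/∂x = [(+0.4)·(-25) − (+0.3)·10] / 1250 = -0.01040
∂h/∂y = [(-30)·(+0.3) − (-50)·(+0.4)] / 1250 = +0.008800
|∇h| = √(-0.01040² + 0.008800²) = 0.01362
Seepage velocity v = K·i/n = 0.86 × 0.01362 / 0.29 = 0.04039 m/day = 14.75 m/yr.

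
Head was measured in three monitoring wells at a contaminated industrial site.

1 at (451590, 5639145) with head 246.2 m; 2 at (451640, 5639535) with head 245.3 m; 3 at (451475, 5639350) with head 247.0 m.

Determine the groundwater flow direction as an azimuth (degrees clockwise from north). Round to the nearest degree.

083°

Three-point gradient (reference 1): Δ to 2 = (50, 390, -0.9), Δ to 3 = (-115, 205, +0.8).
∂h/∂x = -0.009011, ∂h/∂y = -0.001152 (det = 55100).
Flow direction (−∇h) has components (+0.009011 E, +0.001152 N).
Azimuth = atan2(E, N) = atan2(+0.009011, +0.001152) = 82.7° ≈ 083°.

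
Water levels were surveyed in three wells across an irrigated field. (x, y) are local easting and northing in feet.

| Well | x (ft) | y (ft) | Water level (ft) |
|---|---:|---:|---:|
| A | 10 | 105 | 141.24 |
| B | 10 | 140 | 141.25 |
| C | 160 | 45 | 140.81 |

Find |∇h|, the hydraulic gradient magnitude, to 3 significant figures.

Differences from A: to B (Δx, Δy, Δh) = (0, 35, +0.01); to C = (150, -60, -0.43).
Determinant of the coordinate differences = 0·(-60) − 150·35 = -5250.
∂h/∂x = [(+0.01)·(-60) − (-0.43)·35] / -5250 = -0.002752
∂h/∂y = [0·(-0.43) − 150·(+0.01)] / -5250 = +0.0002857
|∇h| = √(-0.002752² + 0.0002857²) = 0.002767

0.00277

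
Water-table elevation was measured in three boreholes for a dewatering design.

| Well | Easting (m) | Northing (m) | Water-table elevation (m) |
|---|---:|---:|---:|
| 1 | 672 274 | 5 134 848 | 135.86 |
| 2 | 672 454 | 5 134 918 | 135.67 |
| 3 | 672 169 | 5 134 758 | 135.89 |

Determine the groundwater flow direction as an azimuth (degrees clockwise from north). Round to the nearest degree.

134°

Differences from 1: to 2 (Δx, Δy, Δh) = (180, 70, -0.19); to 3 = (-105, -90, +0.03).
Determinant of the coordinate differences = 180·(-90) − (-105)·70 = -8850.
∂h/∂x = [(-0.19)·(-90) − (+0.03)·70] / -8850 = -0.001695
∂h/∂y = [180·(+0.03) − (-105)·(-0.19)] / -8850 = +0.001644
Flow direction (−∇h) has components (+0.001695 E, -0.001644 N).
Azimuth = atan2(E, N) = atan2(+0.001695, -0.001644) = 134.1° ≈ 134°.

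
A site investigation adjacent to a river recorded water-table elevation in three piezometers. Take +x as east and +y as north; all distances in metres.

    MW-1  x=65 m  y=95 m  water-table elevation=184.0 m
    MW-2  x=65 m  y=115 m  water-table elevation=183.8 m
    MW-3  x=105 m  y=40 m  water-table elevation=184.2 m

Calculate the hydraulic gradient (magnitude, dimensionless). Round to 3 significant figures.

0.0133

Taking MW-1 as reference: MW-2−MW-1 = (0, 20, -0.2); MW-3−MW-1 = (40, -55, +0.2).
Determinant of the coordinate differences = 0·(-55) − 40·20 = -800.
∂h/∂x = [(-0.2)·(-55) − (+0.2)·20] / -800 = -0.008750
∂h/∂y = [0·(+0.2) − 40·(-0.2)] / -800 = -0.010000
|∇h| = √(-0.008750² + -0.010000²) = 0.01329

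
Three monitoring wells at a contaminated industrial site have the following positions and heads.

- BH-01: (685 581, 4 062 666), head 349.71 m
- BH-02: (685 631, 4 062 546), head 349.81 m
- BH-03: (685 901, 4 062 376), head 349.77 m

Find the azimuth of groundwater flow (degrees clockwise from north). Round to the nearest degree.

Differences from BH-01: to BH-02 (Δx, Δy, Δh) = (50, -120, +0.10); to BH-03 = (320, -290, +0.06).
Solve a·Δx + b·Δy = Δh: det = 50·(-290) − 320·(-120) = 23900.
∂h/∂x = [(+0.10)·(-290) − (+0.06)·(-120)] / 23900 = -0.0009121
∂h/∂y = [50·(+0.06) − 320·(+0.10)] / 23900 = -0.001213
Flow direction (−∇h) has components (+0.0009121 E, +0.001213 N).
Azimuth = atan2(E, N) = atan2(+0.0009121, +0.001213) = 36.9° ≈ 037°.

037°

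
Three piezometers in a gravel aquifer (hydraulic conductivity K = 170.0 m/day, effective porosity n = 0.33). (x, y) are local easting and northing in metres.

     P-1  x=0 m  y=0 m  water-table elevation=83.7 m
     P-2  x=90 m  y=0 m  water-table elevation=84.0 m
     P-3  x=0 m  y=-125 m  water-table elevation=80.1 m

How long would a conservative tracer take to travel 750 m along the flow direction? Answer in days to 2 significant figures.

50 days

∂h/∂x = (84.0 − 83.7) / (90 − 0) = +0.003333
∂h/∂y = (80.1 − 83.7) / (-125 − 0) = +0.02880
|∇h| = √(0.003333² + 0.02880²) = 0.02899
Seepage velocity v = K·i/n = 170.0 × 0.02899 / 0.33 = 14.93 m/day.
t = 750 / 14.93 = 50.23 days.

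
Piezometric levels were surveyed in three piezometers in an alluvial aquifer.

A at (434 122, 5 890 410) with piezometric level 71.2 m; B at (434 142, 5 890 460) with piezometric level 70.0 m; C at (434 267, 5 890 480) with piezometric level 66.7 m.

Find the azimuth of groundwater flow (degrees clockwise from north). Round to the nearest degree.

059°

Three-point gradient (reference A): Δ to B = (20, 50, -1.2), Δ to C = (145, 70, -4.5).
∂h/∂x = -0.02410, ∂h/∂y = -0.01436 (det = -5850).
Flow direction (−∇h) has components (+0.02410 E, +0.01436 N).
Azimuth = atan2(E, N) = atan2(+0.02410, +0.01436) = 59.2° ≈ 059°.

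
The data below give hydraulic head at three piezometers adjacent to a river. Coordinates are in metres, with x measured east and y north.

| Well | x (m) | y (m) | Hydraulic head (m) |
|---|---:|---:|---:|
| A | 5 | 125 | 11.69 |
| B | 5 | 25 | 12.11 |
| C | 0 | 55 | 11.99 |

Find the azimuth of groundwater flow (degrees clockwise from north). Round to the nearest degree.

016°

Taking A as reference: B−A = (0, -100, +0.42); C−A = (-5, -70, +0.30).
Determinant of the coordinate differences = 0·(-70) − (-5)·(-100) = -500.
∂h/∂x = [(+0.42)·(-70) − (+0.30)·(-100)] / -500 = -0.001200
∂h/∂y = [0·(+0.30) − (-5)·(+0.42)] / -500 = -0.004200
Flow direction (−∇h) has components (+0.001200 E, +0.004200 N).
Azimuth = atan2(E, N) = atan2(+0.001200, +0.004200) = 15.9° ≈ 016°.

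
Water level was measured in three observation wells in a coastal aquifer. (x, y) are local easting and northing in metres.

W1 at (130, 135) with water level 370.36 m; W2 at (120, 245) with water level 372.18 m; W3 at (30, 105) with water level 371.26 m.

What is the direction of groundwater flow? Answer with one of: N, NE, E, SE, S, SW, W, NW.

SE

With h = a·x + b·y + c and W1 as origin, the differences give:
  (-10)·a + 110·b = +1.82
  (-100)·a + (-30)·b = +0.90
Eliminate b (×(-30) and ×110, subtract): 11300·a = -153.600 → a = ∂h/∂x = -0.01359
Back-substitute: b = ∂h/∂y = +0.01531.
Flow = −∇h = (+0.01359 east, -0.01531 north), which points southeast.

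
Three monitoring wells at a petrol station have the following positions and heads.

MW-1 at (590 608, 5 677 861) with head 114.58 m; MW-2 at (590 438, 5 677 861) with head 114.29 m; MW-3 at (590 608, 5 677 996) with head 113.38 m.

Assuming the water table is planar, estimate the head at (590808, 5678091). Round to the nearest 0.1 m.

∂h/∂x = (114.29 − 114.58) / (590438 − 590608) = +0.001706
∂h/∂y = (113.38 − 114.58) / (5677996 − 5677861) = -0.008889
h(590808, 5678091) = 114.58 + (+0.001706)·(200) + (-0.008889)·(230) = 114.58 +0.341 -2.044 = 112.877 m.

112.9 m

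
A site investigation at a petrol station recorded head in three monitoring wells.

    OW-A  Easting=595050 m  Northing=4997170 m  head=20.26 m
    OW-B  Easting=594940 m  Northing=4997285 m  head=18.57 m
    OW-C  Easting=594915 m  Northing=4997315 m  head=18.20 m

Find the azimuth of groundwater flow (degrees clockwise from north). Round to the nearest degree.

259°

With h = a·x + b·y + c and OW-A as origin, the differences give:
  (-110)·a + 115·b = -1.69
  (-135)·a + 145·b = -2.06
Eliminate b (×145 and ×115, subtract): -425·a = -8.150 → a = ∂h/∂x = +0.01918
Back-substitute: b = ∂h/∂y = +0.003647.
Flow direction (−∇h) has components (-0.01918 E, -0.003647 N).
Azimuth = atan2(E, N) = atan2(-0.01918, -0.003647) = 259.2° ≈ 259°.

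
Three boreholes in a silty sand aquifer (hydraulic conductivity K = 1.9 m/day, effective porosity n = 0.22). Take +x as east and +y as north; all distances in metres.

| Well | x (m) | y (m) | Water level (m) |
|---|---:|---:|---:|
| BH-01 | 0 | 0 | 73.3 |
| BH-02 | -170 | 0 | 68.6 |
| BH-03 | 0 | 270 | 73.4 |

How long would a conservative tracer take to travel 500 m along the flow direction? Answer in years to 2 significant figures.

5.7 years

∂h/∂x = (68.6 − 73.3) / (-170 − 0) = +0.02765
∂h/∂y = (73.4 − 73.3) / (270 − 0) = +0.0003704
|∇h| = √(0.02765² + 0.0003704²) = 0.02765
Seepage velocity v = K·i/n = 1.9 × 0.02765 / 0.22 = 0.2388 m/day.
t = 500 / 0.2388 = 2094 days = 5.73 years.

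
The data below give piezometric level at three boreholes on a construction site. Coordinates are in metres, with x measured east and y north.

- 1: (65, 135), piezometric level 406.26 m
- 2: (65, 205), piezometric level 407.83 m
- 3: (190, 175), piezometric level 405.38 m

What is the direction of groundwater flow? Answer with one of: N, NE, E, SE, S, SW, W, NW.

SE

Differences from 1: to 2 (Δx, Δy, Δh) = (0, 70, +1.57); to 3 = (125, 40, -0.88).
Determinant of the coordinate differences = 0·40 − 125·70 = -8750.
∂h/∂x = [(+1.57)·40 − (-0.88)·70] / -8750 = -0.01422
∂h/∂y = [0·(-0.88) − 125·(+1.57)] / -8750 = +0.02243
Flow = −∇h = (+0.01422 east, -0.02243 north), which points southeast.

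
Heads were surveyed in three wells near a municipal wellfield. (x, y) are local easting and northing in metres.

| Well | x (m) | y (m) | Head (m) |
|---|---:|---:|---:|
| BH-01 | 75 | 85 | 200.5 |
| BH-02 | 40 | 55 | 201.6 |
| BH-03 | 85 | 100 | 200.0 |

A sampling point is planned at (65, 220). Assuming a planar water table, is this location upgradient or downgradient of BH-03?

downgradient

Three-point gradient (reference BH-01): Δ to BH-02 = (-35, -30, +1.1), Δ to BH-03 = (10, 15, -0.5).
∂h/∂x = -0.006667, ∂h/∂y = -0.02889 (det = -225).
Head at (65, 220) = 200.5 + (-0.006667)·(-10) + (-0.02889)·(135) = 196.67 m.
That is lower than the 200.0 m at BH-03, so the point is downgradient.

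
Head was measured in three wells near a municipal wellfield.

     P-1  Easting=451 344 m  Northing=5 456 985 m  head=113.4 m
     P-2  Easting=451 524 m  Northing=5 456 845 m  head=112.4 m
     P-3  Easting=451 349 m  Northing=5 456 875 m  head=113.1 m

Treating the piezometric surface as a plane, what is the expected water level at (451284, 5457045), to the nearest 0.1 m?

113.8 m

Taking P-1 as reference: P-2−P-1 = (180, -140, -1.0); P-3−P-1 = (5, -110, -0.3).
Determinant of the coordinate differences = 180·(-110) − 5·(-140) = -19100.
∂h/∂x = [(-1.0)·(-110) − (-0.3)·(-140)] / -19100 = -0.003560
∂h/∂y = [180·(-0.3) − 5·(-1.0)] / -19100 = +0.002565
h(451284, 5457045) = 113.4 + (-0.003560)·(-60) + (+0.002565)·(60) = 113.4 +0.214 +0.154 = 113.768 m.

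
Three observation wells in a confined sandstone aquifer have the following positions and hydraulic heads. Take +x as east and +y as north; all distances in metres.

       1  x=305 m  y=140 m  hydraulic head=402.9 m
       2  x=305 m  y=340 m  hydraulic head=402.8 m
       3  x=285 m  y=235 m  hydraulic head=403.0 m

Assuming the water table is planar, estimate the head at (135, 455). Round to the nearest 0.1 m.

Three-point gradient (reference 1): Δ to 2 = (0, 200, -0.1), Δ to 3 = (-20, 95, +0.1).
∂h/∂x = -0.007375, ∂h/∂y = -0.0005000 (det = 4000).
h(135, 455) = 402.9 + (-0.007375)·(-170) + (-0.0005000)·(315) = 402.9 +1.254 -0.157 = 403.996 m.

404.0 m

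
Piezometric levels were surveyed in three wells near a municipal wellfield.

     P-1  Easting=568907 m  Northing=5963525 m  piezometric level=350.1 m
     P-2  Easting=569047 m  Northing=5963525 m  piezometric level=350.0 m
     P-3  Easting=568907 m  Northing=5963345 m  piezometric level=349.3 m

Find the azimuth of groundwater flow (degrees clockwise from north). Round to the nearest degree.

∂h/∂x = (350.0 − 350.1) / (569047 − 568907) = -0.0007143
∂h/∂y = (349.3 − 350.1) / (5963345 − 5963525) = +0.004444
Flow direction (−∇h) has components (+0.0007143 E, -0.004444 N).
Azimuth = atan2(E, N) = atan2(+0.0007143, -0.004444) = 170.9° ≈ 171°.

171°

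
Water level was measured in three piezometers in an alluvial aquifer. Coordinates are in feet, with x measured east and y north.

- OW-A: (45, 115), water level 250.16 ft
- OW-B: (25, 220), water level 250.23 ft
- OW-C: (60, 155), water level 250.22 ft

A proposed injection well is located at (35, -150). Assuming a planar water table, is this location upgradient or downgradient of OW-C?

downgradient

Differences from OW-A: to OW-B (Δx, Δy, Δh) = (-20, 105, +0.07); to OW-C = (15, 40, +0.06).
Solve a·Δx + b·Δy = Δh: det = (-20)·40 − 15·105 = -2375.
∂h/∂x = [(+0.07)·40 − (+0.06)·105] / -2375 = +0.001474
∂h/∂y = [(-20)·(+0.06) − 15·(+0.07)] / -2375 = +0.0009474
Head at (35, -150) = 250.16 + (+0.001474)·(-10) + (+0.0009474)·(-265) = 249.89 ft.
That is lower than the 250.22 ft at OW-C, so the point is downgradient.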